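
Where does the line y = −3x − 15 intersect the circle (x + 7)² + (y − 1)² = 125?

Substitute y = −3x − 15:
10x² + 110x + 180 = 0  ⟹  x² + 11x + 18 = 0
x = −2 or x = −9, giving (−2, −9) and (−9, 12).

(−9, 12) and (−2, −9)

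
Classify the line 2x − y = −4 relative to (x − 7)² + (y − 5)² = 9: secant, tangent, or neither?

Substituting the line into the circle gives 5x² − 18x + 41 = 0.
Discriminant = (−18)² − 4·5·(41) = −496 < 0.
No real roots: the line does not meet the circle.

neither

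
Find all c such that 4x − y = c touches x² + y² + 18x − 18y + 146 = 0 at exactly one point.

For a tangent, require d(centre, line) = r = 4.
|4·(−9) − 1·9 − c| / √17 = 4
|c − (−45)| = 4√17.

c = −45 ± 4√17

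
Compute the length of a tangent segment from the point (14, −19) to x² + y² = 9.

2√137

With centre O = (0, 0), |OP|² = 557 and r² = 9.
Power of the point: PT² = |PO|² − r² = 548, so PT = 2√137.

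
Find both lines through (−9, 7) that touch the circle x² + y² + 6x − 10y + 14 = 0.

Let a tangent through (−9, 7) have slope m. Its distance from (−3, 5) must equal 2√5:
(6m − (−2))² = 20(m² + 1)
2m² + 3m − 2 = 0, so m = −2 or m = 1/2.
Through (−9, 7) these give 2x + y = −11 and x − 2y = −23.

2x + y = −11 and x − 2y = −23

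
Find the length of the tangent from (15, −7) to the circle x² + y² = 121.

With centre O = (0, 0), |OP|² = 274 and r² = 121.
By the tangent–radius right angle, tangent length = √(|PO|² − r²) = √153 = 3√17.

3√17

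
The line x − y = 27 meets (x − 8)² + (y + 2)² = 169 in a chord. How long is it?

Substitute y = x − 27:
2x² − 66x + 520 = 0  ⟹  x² − 33x + 260 = 0
x = 20 or x = 13, giving (20, −7) and (13, −14).
|(20, −7) − (13, −14)| = √((7)² + (7)²) = 7√2.

7√2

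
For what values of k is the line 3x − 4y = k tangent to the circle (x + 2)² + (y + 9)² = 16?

Tangency holds when the distance from the centre (−2, −9) to the line equals the radius 4:
|3·(−2) − 4·(−9) − k| / √25 = 4
|k − (30)| = 4·5, so k = 50 or k = 10.

k = 10 or k = 50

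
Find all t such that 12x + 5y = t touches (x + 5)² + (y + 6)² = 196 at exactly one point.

t = −272 or t = 92

The line touches the circle iff its distance from (−5, −6) is 14:
|12·(−5) + 5·(−6) − t| / √169 = 14
|t − (−90)| = 14·13, so t = 92 or t = −272.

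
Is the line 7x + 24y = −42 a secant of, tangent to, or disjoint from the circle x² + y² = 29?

Substituting the line into the circle gives 625x² + 588x − 14940 = 0.
Δ = 345744 − (−37350000) = 37695744.
Two real roots: the line is a secant.

secant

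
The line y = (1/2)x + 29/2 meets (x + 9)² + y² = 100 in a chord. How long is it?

Substitute y = (29 + x)/2:
5x² + 130x + 765 = 0  ⟹  x² + 26x + 153 = 0
x = −9 or x = −17, giving (−9, 10) and (−17, 6).
|(−9, 10) − (−17, 6)| = √((8)² + (4)²) = 4√5.

4√5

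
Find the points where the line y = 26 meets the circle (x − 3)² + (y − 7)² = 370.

(0, 26) and (6, 26)

From the line, y = 26. Substituting:
x² − 6x = 0
x = 6 or x = 0, giving (6, 26) and (0, 26).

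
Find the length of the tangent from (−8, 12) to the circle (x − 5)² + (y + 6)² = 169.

Centre (5, −6), r² = 169. |PO|² = (−13)² + (18)² = 493.
Power of the point: PT² = |PO|² − r² = 324, so PT = 18.

18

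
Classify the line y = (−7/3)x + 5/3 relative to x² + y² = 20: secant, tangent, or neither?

d² = (7·0 + 3·0 − (5))²/58 = 25/58; r² = 20.
Since d² < r², the line cuts the circle twice.

secant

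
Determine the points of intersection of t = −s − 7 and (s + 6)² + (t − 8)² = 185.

(−19, 12) and (−2, −5)

Substitute t = −s − 7:
2s² + 42s + 76 = 0  ⟹  s² + 21s + 38 = 0
s = −2 or s = −19, giving (−2, −5) and (−19, 12).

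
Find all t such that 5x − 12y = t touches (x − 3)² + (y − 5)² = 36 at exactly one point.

t = −123 or t = 33

Tangency holds when the distance from the centre (3, 5) to the line equals the radius 6:
|5·3 − 12·5 − t| / √169 = 6
|t − (−45)| = 6·13, so t = 33 or t = −123.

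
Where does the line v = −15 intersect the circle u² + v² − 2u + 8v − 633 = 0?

(−22, −15) and (24, −15)

From the line, v = −15. Substituting:
u² − 2u − 528 = 0
u = 24 or u = −22, giving (24, −15) and (−22, −15).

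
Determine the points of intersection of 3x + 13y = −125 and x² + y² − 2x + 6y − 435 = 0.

Substitute y = (−125 − 3x)/13:
178x² + 178x − 67640 = 0  ⟹  x² + x − 380 = 0
x = 19 or x = −20, giving (19, −14) and (−20, −5).

(−20, −5) and (19, −14)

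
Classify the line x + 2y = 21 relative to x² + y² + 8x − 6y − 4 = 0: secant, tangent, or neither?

Substituting the line into the circle gives 5x² + 2x + 173 = 0.
Δ = 4 − 3460 = −3456.
No real roots: the line does not meet the circle.

neither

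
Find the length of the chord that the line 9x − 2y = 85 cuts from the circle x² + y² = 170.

The distance from (0, 0) to the line is 85/√85, and r² = 170.
Chord = 2√(r² − d²) = 2·√(85) = 2√85.

2√85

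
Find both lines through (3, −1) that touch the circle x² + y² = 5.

x − 2y = 5 and 2x + y = 5

Write the tangent as mx − y + (−1 − m·(3)) = 0 and set its distance from the centre to √5:
(−3m − (1))² = 5(m² + 1)
2m² + 3m − 2 = 0, so m = 1/2 or m = −2.
With m = 1/2: x − 2y = 5. With m = −2: 2x + y = 5.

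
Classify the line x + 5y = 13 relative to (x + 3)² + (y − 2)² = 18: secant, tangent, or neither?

secant

Substituting the line into the circle gives 26x² + 144x − 216 = 0.
Discriminant = (144)² − 4·26·(−216) = 43200 > 0.
Two real roots: the line is a secant.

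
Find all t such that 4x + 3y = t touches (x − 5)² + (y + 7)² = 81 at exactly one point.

t = −46 or t = 44

For a tangent, require d(centre, line) = r = 9.
|4·5 + 3·(−7) − t| / √25 = 9
|t − (−1)| = 9·5, so t = 44 or t = −46.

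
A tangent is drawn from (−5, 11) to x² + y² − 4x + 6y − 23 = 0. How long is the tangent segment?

Centre (2, −3), r² = 36. |PO|² = (−7)² + (14)² = 245.
Power of the point: PT² = |PO|² − r² = 209, so PT = √209.

√209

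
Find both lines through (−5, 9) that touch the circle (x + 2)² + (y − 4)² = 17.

A line y − (9) = m(x − (−5)) is tangent when its distance from (−2, 4) is √17:
(3m − (−5))² = 17(m² + 1)
4m² − 15m − 4 = 0, so m = −1/4 or m = 4.
Through (−5, 9) these give x + 4y = 31 and 4x − y = −29.

x + 4y = 31 and 4x − y = −29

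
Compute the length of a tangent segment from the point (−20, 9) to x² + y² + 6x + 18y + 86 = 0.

√609

The centre is (−3, −9) and r = 2. The square of the distance from P to the centre is 289 + 324 = 613.
By the tangent–radius right angle, tangent length = √(|PO|² − r²) = √609.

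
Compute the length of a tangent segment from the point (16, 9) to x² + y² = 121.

6√6

Centre (0, 0), r² = 121. |PO|² = (16)² + (9)² = 337.
By the tangent–radius right angle, tangent length = √(|PO|² − r²) = √216 = 6√6.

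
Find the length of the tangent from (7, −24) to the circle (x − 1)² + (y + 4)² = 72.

With centre O = (1, −4), |OP|² = 436 and r² = 72.
By the tangent–radius right angle, tangent length = √(|PO|² − r²) = √364 = 2√91.

2√91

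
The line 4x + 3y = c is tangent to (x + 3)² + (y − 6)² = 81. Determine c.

c = −39 or c = 51

The line touches the circle iff its distance from (−3, 6) is 9:
|4·(−3) + 3·6 − c| / √25 = 9
|c − (6)| = 9·5, so c = 51 or c = −39.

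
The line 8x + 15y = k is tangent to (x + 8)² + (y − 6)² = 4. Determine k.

k = −8 or k = 60

The line touches the circle iff its distance from (−8, 6) is 2:
|8·(−8) + 15·6 − k| / √289 = 2
|k − (26)| = 2·17, so k = 60 or k = −8.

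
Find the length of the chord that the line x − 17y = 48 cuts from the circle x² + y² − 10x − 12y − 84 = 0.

From the line, y = (−48 + x)/17. Substituting:
290x² − 3190x − 12180 = 0  ⟹  x² − 11x − 42 = 0
x = 14 or x = −3, giving (14, −2) and (−3, −3).
|(14, −2) − (−3, −3)| = √((17)² + (1)²) = √290.

√290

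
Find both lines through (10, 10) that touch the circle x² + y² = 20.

2x − y = 10 and x − 2y = −10

Write the tangent as mx − y + (10 − m·(10)) = 0 and set its distance from the centre to 2√5:
(−10m − (−10))² = 20(m² + 1)
2m² − 5m + 2 = 0, so m = 2 or m = 1/2.
Through (10, 10) these give 2x − y = 10 and x − 2y = −10.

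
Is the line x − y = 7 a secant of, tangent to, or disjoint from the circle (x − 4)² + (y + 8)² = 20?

secant

Substituting the line into the circle gives 2x² − 6x − 3 = 0.
Δ = 36 − (−24) = 60.
Two real roots: the line is a secant.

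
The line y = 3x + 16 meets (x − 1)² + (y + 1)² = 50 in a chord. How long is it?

2√10

Substitute y = 3x + 16:
10x² + 100x + 240 = 0  ⟹  x² + 10x + 24 = 0
x = −4 or x = −6, giving (−4, 4) and (−6, −2).
Chord length = distance between (−4, 4) and (−6, −2) = √40 = 2√10.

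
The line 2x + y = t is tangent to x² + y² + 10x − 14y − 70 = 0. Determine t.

The line touches the circle iff its distance from (−5, 7) is 12:
|2·(−5) + 1·7 − t| / √5 = 12
|t − (−3)| = 12√5.

t = −3 ± 12√5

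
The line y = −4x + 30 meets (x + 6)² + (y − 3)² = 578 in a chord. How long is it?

10√17

Express y = −4x + 30 and substitute into the circle:
17x² − 204x + 187 = 0  ⟹  x² − 12x + 11 = 0
x = 11 or x = 1, giving (11, −14) and (1, 26).
|(11, −14) − (1, 26)| = √((10)² + (−40)²) = 10√17.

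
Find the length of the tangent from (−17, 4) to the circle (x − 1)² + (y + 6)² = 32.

With centre O = (1, −6), |OP|² = 424 and r² = 32.
Power of the point: PT² = |PO|² − r² = 392, so PT = 14√2.

14√2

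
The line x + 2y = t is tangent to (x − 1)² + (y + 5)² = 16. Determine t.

t = −9 ± 4√5

The line touches the circle iff its distance from (1, −5) is 4:
|1·1 + 2·(−5) − t| / √5 = 4
|t − (−9)| = 4√5.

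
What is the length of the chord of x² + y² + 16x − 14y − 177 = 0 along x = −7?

Centre (−8, 7), r² = 290. Perpendicular distance d from centre to line = |−1| / √1 = 1.
Half the chord is √(r² − d²) = √(289), so the full chord is 34.

34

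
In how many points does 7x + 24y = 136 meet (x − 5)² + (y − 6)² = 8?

d² = (7·5 + 24·6 − (136))²/625 = 1849/625; r² = 8.
Since d² < r², the line cuts the circle twice.

2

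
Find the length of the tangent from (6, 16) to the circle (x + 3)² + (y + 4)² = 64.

√417

With centre O = (−3, −4), |OP|² = 481 and r² = 64.
Power of the point: PT² = |PO|² − r² = 417, so PT = √417.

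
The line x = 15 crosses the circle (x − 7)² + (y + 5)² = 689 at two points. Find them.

(15, −30) and (15, 20)

The line gives x = 15. Substituting into the circle:
y² + 10y − 600 = 0
y = 20 or y = −30, giving (15, 20) and (15, −30).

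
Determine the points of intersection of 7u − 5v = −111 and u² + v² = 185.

Express v = (111 + 7u)/5 and substitute into the circle:
74u² + 1554u + 7696 = 0  ⟹  u² + 21u + 104 = 0
u = −8 or u = −13, giving (−8, 11) and (−13, 4).

(−13, 4) and (−8, 11)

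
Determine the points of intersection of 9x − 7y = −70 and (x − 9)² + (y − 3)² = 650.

From the line, y = (70 + 9x)/7. Substituting:
130x² − 25480 = 0  ⟹  x² − 196 = 0
x = 14 or x = −14, giving (14, 28) and (−14, −8).

(−14, −8) and (14, 28)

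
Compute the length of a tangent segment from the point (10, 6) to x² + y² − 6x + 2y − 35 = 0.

√53

The centre is (3, −1) and r = 3√5. The square of the distance from P to the centre is 49 + 49 = 98.
Power of the point: PT² = |PO|² − r² = 53, so PT = √53.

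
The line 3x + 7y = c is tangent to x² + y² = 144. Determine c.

For a tangent, require d(centre, line) = r = 12.
|3·0 + 7·0 − c| / √58 = 12
|c| = 12√58.

c = ±12√58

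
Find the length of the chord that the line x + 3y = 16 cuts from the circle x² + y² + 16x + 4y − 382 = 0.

From the line, y = (16 − x)/3. Substituting:
10x² + 100x − 2990 = 0  ⟹  x² + 10x − 299 = 0
x = 13 or x = −23, giving (13, 1) and (−23, 13).
|(13, 1) − (−23, 13)| = √((36)² + (−12)²) = 12√10.

12√10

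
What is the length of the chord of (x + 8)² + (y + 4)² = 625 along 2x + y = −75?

From the line, y = −2x − 75. Substituting:
5x² + 300x + 4480 = 0  ⟹  x² + 60x + 896 = 0
x = −28 or x = −32, giving (−28, −19) and (−32, −11).
|(−28, −19) − (−32, −11)| = √((4)² + (−8)²) = 4√5.

4√5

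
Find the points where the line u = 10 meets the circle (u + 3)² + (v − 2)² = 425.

The line gives u = 10. Substituting into the circle:
v² − 4v − 252 = 0
v = 18 or v = −14, giving (10, 18) and (10, −14).

(10, −14) and (10, 18)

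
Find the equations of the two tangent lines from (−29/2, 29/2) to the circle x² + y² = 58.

Let a tangent through (−29/2, 29/2) have slope m. Its distance from (0, 0) must equal √58:
(29/2m − (−29/2))² = 58(m² + 1)
21m² + 58m + 21 = 0, so m = −7/3 or m = −3/7.
With m = −7/3: 7x + 3y = −58. With m = −3/7: 3x + 7y = 58.

7x + 3y = −58 and 3x + 7y = 58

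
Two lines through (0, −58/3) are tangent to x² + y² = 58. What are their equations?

Let a tangent through (0, −58/3) have slope m. Its distance from (0, 0) must equal √58:
[m·(0) − (58/3)]² = 58(m² + 1)
9m² − 49 = 0, so m = −7/3 or m = 7/3.
Through (0, −58/3) these give 7x + 3y = −58 and 7x − 3y = 58.

7x + 3y = −58 and 7x − 3y = 58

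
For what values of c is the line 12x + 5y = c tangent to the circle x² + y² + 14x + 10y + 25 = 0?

c = −200 or c = −18

Tangency holds when the distance from the centre (−7, −5) to the line equals the radius 7:
|12·(−7) + 5·(−5) − c| / √169 = 7
|c − (−109)| = 7·13, so c = −18 or c = −200.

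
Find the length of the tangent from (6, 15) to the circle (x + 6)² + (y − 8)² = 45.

2√37

With centre O = (−6, 8), |OP|² = 193 and r² = 45.
The tangent meets the radius at right angles, so tangent² = |PO|² − r² = 193 − 45 = 148.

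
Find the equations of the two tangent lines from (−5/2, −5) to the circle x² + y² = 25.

y = −5 and 4x + 3y = −25

A line y − (−5) = m(x − (−5/2)) is tangent when its distance from (0, 0) is 5:
[m·(5/2) − (5)]² = 25(m² + 1)
3m² + 4m = 0, so m = 0 or m = −4/3.
With m = 0: y = −5. With m = −4/3: 4x + 3y = −25.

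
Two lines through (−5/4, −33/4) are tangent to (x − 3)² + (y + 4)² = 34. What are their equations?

5x + 3y = −31 and 3x + 5y = −45

Write the tangent as mx − y + (−33/4 − m·(−5/4)) = 0 and set its distance from the centre to √34:
[m·(17/4) − (17/4)]² = 34(m² + 1)
15m² + 34m + 15 = 0, so m = −5/3 or m = −3/5.
With m = −5/3: 5x + 3y = −31. With m = −3/5: 3x + 5y = −45.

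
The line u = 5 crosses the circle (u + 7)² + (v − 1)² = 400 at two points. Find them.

(5, −15) and (5, 17)

The line gives u = 5. Substituting into the circle:
v² − 2v − 255 = 0
v = 17 or v = −15, giving (5, 17) and (5, −15).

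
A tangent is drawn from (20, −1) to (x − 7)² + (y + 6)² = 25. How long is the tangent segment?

With centre O = (7, −6), |OP|² = 194 and r² = 25.
The tangent meets the radius at right angles, so tangent² = |PO|² − r² = 194 − 25 = 169.

13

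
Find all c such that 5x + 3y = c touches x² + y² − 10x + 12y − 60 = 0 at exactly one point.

For a tangent, require d(centre, line) = r = 11.
|5·5 + 3·(−6) − c| / √34 = 11
|c − (7)| = 11√34.

c = 7 ± 11√34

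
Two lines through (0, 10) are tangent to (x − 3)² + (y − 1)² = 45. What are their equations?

Let a tangent through (0, 10) have slope m. Its distance from (3, 1) must equal 3√5:
[m·(3) − (−9)]² = 45(m² + 1)
2m² − 3m − 2 = 0, so m = 2 or m = −1/2.
With m = 2: 2x − y = −10. With m = −1/2: x + 2y = 20.

2x − y = −10 and x + 2y = 20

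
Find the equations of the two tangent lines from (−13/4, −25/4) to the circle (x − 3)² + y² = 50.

x + 7y = −47 and 7x + y = −29

A line y − (−25/4) = m(x − (−13/4)) is tangent when its distance from (3, 0) is 5√2:
(25/4m − (25/4))² = 50(m² + 1)
7m² + 50m + 7 = 0, so m = −1/7 or m = −7.
Through (−13/4, −25/4) these give x + 7y = −47 and 7x + y = −29.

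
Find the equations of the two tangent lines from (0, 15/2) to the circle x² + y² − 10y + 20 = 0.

A line y − (15/2) = m(x − (0)) is tangent when its distance from (0, 5) is √5:
(0m − (−5/2))² = 5(m² + 1)
4m² − 1 = 0, so m = −1/2 or m = 1/2.
Through (0, 15/2) these give x + 2y = 15 and x − 2y = −15.

x + 2y = 15 and x − 2y = −15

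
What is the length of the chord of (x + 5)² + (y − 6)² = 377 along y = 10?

38

Express y = 10 and substitute into the circle:
x² + 10x − 336 = 0
x = 14 or x = −24, giving (14, 10) and (−24, 10).
Chord length = distance between (14, 10) and (−24, 10) = √1444 = 38.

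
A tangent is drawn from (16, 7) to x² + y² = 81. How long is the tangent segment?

With centre O = (0, 0), |OP|² = 305 and r² = 81.
The tangent meets the radius at right angles, so tangent² = |PO|² − r² = 305 − 81 = 224.

4√14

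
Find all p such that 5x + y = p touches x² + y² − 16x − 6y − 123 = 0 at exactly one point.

For a tangent, require d(centre, line) = r = 14.
|5·8 + 1·3 − p| / √26 = 14
|p − (43)| = 14√26.

p = 43 ± 14√26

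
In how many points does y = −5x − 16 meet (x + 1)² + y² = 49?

Centre (−1, 0), r² = 49. Distance² from centre to line = (11)²/26 = 121/26.
Since d² < r², the line cuts the circle twice.

2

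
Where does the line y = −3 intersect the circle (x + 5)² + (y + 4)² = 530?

Substitute y = −3:
x² + 10x − 504 = 0
x = 18 or x = −28, giving (18, −3) and (−28, −3).

(−28, −3) and (18, −3)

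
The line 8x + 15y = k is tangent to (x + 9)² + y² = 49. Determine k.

k = −191 or k = 47

For a tangent, require d(centre, line) = r = 7.
|8·(−9) + 15·0 − k| / √289 = 7
|k − (−72)| = 7·17, so k = 47 or k = −191.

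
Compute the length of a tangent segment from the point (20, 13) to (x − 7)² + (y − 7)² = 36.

With centre O = (7, 7), |OP|² = 205 and r² = 36.
By the tangent–radius right angle, tangent length = √(|PO|² − r²) = √169 = 13.

13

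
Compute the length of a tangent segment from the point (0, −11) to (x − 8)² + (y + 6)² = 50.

√39

Centre (8, −6), r² = 50. |PO|² = (−8)² + (−5)² = 89.
By the tangent–radius right angle, tangent length = √(|PO|² − r²) = √39.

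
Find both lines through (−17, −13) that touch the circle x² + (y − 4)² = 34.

5x − 3y = −46 and 3x − 5y = 14

A line y − (−13) = m(x − (−17)) is tangent when its distance from (0, 4) is √34:
(17m − (17))² = 34(m² + 1)
15m² − 34m + 15 = 0, so m = 5/3 or m = 3/5.
With m = 5/3: 5x − 3y = −46. With m = 3/5: 3x − 5y = 14.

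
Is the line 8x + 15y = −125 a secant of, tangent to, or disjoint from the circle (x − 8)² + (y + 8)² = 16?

disjoint

Centre (8, −8), r² = 16. Distance² from centre to line = (69)²/289 = 4761/289.
Since d² > r², the line lies outside the circle.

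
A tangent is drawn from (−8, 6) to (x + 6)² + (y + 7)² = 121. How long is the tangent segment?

2√13

Centre (−6, −7), r² = 121. |PO|² = (−2)² + (13)² = 173.
Power of the point: PT² = |PO|² − r² = 52, so PT = 2√13.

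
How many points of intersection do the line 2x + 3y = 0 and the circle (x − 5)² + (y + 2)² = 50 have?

Substituting the line into the circle gives 13x² − 114x − 189 = 0.
Δ = 12996 − (−9828) = 22824.
Two real roots: the line is a secant.

2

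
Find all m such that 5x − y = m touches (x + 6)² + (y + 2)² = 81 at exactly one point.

m = −28 ± 9√26

Tangency holds when the distance from the centre (−6, −2) to the line equals the radius 9:
|5·(−6) − 1·(−2) − m| / √26 = 9
|m − (−28)| = 9√26.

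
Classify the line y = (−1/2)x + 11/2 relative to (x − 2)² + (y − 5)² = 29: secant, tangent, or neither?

Centre (2, 5), r² = 29. Distance² from centre to line = (1)²/5 = 1/5.
Since d² < r², the line cuts the circle twice.

secant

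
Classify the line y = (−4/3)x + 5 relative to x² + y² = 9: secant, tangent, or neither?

Substituting the line into the circle gives 25x² − 120x + 144 = 0.
Discriminant = (−120)² − 4·25·(144) = 0.
A repeated root: the line is tangent.

tangent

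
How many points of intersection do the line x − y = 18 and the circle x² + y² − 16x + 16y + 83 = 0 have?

Substituting the line into the circle gives 2x² − 36x + 119 = 0.
Discriminant = (−36)² − 4·2·(119) = 344 > 0.
Two real roots: the line is a secant.

2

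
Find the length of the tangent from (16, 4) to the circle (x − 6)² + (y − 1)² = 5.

2√26

Centre (6, 1), r² = 5. |PO|² = (10)² + (3)² = 109.
By the tangent–radius right angle, tangent length = √(|PO|² − r²) = √104 = 2√26.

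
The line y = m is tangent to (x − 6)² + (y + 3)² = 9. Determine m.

The line touches the circle iff its distance from (6, −3) is 3:
|0·6 + 1·(−3) − m| / √1 = 3
|m − (−3)| = 3, so m = 0 or m = −6.

m = −6 or m = 0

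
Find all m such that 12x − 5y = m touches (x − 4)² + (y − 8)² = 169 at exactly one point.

m = −161 or m = 177

For a tangent, require d(centre, line) = r = 13.
|12·4 − 5·8 − m| / √169 = 13
|m − (8)| = 13·13, so m = 177 or m = −161.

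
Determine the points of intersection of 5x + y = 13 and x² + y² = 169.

(0, 13) and (5, −12)

Express y = −5x + 13 and substitute into the circle:
26x² − 130x = 0  ⟹  x² − 5x = 0
x = 5 or x = 0, giving (5, −12) and (0, 13).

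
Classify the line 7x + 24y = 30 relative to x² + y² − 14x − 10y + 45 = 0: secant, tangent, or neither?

Centre (7, 5), r² = 29. Distance² from centre to line = (139)²/625 = 19321/625.
Since d² > r², the line lies outside the circle.

neither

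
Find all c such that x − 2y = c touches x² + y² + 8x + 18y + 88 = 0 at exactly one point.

Tangency holds when the distance from the centre (−4, −9) to the line equals the radius 3:
|1·(−4) − 2·(−9) − c| / √5 = 3
|c − (14)| = 3√5.

c = 14 ± 3√5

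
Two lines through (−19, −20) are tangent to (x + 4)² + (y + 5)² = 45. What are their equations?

2x − y = −18 and x − 2y = 21

Let a tangent through (−19, −20) have slope m. Its distance from (−4, −5) must equal 3√5:
(15m − (15))² = 45(m² + 1)
2m² − 5m + 2 = 0, so m = 2 or m = 1/2.
Through (−19, −20) these give 2x − y = −18 and x − 2y = 21.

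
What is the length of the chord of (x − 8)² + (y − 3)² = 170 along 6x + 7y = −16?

2√85

The distance from (8, 3) to the line is 85/√85, and r² = 170.
Half the chord is √(r² − d²) = √(85), so the full chord is 2√85.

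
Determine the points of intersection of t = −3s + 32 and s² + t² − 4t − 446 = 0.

Express t = −3s + 32 and substitute into the circle:
10s² − 180s + 450 = 0  ⟹  s² − 18s + 45 = 0
s = 15 or s = 3, giving (15, −13) and (3, 23).

(3, 23) and (15, −13)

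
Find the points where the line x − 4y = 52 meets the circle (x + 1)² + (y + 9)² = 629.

(−24, −19) and (24, −7)

From the line, y = (−52 + x)/4. Substituting:
17x² − 9792 = 0  ⟹  x² − 576 = 0
x = 24 or x = −24, giving (24, −7) and (−24, −19).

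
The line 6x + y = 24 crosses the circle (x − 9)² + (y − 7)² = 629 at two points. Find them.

(−1, 30) and (7, −18)

From the line, y = −6x + 24. Substituting:
37x² − 222x − 259 = 0  ⟹  x² − 6x − 7 = 0
x = 7 or x = −1, giving (7, −18) and (−1, 30).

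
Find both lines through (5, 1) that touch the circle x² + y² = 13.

3x − 2y = 13 and 2x + 3y = 13

A line y − (1) = m(x − (5)) is tangent when its distance from (0, 0) is √13:
[m·(−5) − (−1)]² = 13(m² + 1)
6m² − 5m − 6 = 0, so m = 3/2 or m = −2/3.
With m = 3/2: 3x − 2y = 13. With m = −2/3: 2x + 3y = 13.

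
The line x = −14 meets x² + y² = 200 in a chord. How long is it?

The line gives x = −14. Substituting into the circle:
y² − 4 = 0
y = 2 or y = −2, giving (−14, 2) and (−14, −2).
|(−14, 2) − (−14, −2)| = √((0)² + (4)²) = 4.

4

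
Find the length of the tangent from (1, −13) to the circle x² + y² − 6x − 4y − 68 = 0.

2√37

Centre (3, 2), r² = 81. |PO|² = (−2)² + (−15)² = 229.
By the tangent–radius right angle, tangent length = √(|PO|² − r²) = √148 = 2√37.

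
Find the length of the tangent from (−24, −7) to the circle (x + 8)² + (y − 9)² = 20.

Centre (−8, 9), r² = 20. |PO|² = (−16)² + (−16)² = 512.
The tangent meets the radius at right angles, so tangent² = |PO|² − r² = 512 − 20 = 492.

2√123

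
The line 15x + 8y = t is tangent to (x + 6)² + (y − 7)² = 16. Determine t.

t = −102 or t = 34

For a tangent, require d(centre, line) = r = 4.
|15·(−6) + 8·7 − t| / √289 = 4
|t − (−34)| = 4·17, so t = 34 or t = −102.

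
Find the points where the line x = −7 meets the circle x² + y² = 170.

The line gives x = −7. Substituting into the circle:
y² − 121 = 0
y = 11 or y = −11, giving (−7, 11) and (−7, −11).

(−7, −11) and (−7, 11)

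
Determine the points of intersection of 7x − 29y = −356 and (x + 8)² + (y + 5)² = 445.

From the line, y = (356 + 7x)/29. Substituting:
890x² + 20470x − 69420 = 0  ⟹  x² + 23x − 78 = 0
x = 3 or x = −26, giving (3, 13) and (−26, 6).

(−26, 6) and (3, 13)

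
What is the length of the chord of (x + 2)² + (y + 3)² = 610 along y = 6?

46

Centre (−2, −3), r² = 610. Perpendicular distance d from centre to line = |−9| / √1 = 9.
Chord = 2√(r² − d²) = 2·√(529) = 46.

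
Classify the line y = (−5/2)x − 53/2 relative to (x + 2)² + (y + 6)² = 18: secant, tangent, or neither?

Substituting the line into the circle gives 29x² + 426x + 1625 = 0.
Discriminant = (426)² − 4·29·(1625) = −7024 < 0.
No real roots: the line does not meet the circle.

neither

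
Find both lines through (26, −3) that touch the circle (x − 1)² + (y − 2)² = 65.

A line y − (−3) = m(x − (26)) is tangent when its distance from (1, 2) is √65:
[m·(−25) − (5)]² = 65(m² + 1)
56m² + 25m − 4 = 0, so m = −4/7 or m = 1/8.
Through (26, −3) these give 4x + 7y = 83 and x − 8y = 50.

4x + 7y = 83 and x − 8y = 50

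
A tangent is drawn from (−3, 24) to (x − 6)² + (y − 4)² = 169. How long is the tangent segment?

The centre is (6, 4) and r = 13. The square of the distance from P to the centre is 81 + 400 = 481.
By the tangent–radius right angle, tangent length = √(|PO|² − r²) = √312 = 2√78.

2√78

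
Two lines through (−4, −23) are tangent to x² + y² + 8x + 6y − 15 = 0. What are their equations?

A line y − (−23) = m(x − (−4)) is tangent when its distance from (−4, −3) is 2√10:
[m·(0) − (20)]² = 40(m² + 1)
m² − 9 = 0, so m = 3 or m = −3.
Through (−4, −23) these give 3x − y = 11 and 3x + y = −35.

3x − y = 11 and 3x + y = −35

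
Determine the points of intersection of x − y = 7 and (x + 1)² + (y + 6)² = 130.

Express y = x − 7 and substitute into the circle:
2x² − 128 = 0  ⟹  x² − 64 = 0
x = 8 or x = −8, giving (8, 1) and (−8, −15).

(−8, −15) and (8, 1)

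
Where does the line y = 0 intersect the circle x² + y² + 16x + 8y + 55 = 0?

Substitute y = 0:
x² + 16x + 55 = 0
x = −5 or x = −11, giving (−5, 0) and (−11, 0).

(−11, 0) and (−5, 0)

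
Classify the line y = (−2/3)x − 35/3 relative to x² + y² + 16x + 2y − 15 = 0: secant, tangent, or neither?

secant

Substituting the line into the circle gives 13x² + 272x + 880 = 0.
Discriminant = (272)² − 4·13·(880) = 28224 > 0.
Two real roots: the line is a secant.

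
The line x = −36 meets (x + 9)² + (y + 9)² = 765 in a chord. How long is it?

Centre (−9, −9), r² = 765. Perpendicular distance d from centre to line = |27| / √1 = 27.
Half the chord is √(r² − d²) = √(36), so the full chord is 12.

12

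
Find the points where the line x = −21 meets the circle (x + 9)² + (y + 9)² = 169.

The line gives x = −21. Substituting into the circle:
y² + 18y + 56 = 0
y = −4 or y = −14, giving (−21, −4) and (−21, −14).

(−21, −14) and (−21, −4)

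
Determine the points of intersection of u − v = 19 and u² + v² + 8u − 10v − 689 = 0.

(−3, −22) and (23, 4)

Express v = u − 19 and substitute into the circle:
2u² − 40u − 138 = 0  ⟹  u² − 20u − 69 = 0
u = 23 or u = −3, giving (23, 4) and (−3, −22).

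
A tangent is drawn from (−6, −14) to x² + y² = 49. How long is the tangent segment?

√183

Centre (0, 0), r² = 49. |PO|² = (−6)² + (−14)² = 232.
The tangent meets the radius at right angles, so tangent² = |PO|² − r² = 232 − 49 = 183.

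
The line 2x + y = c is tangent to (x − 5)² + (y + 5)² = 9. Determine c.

c = 5 ± 3√5

Tangency holds when the distance from the centre (5, −5) to the line equals the radius 3:
|2·5 + 1·(−5) − c| / √5 = 3
|c − (5)| = 3√5.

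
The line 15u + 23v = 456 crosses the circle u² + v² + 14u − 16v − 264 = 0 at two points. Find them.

From the line, v = (456 − 15u)/23. Substituting:
754u² − 754u − 99528 = 0  ⟹  u² − u − 132 = 0
u = 12 or u = −11, giving (12, 12) and (−11, 27).

(−11, 27) and (12, 12)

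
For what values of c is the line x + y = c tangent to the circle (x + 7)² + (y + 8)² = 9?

Tangency holds when the distance from the centre (−7, −8) to the line equals the radius 3:
|1·(−7) + 1·(−8) − c| / √2 = 3
|c − (−15)| = 3√2.

c = −15 ± 3√2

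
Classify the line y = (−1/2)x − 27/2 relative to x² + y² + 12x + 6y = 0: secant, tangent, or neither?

Substituting the line into the circle gives 5x² + 90x + 405 = 0.
Δ = 8100 − 8100 = 0.
A repeated root: the line is tangent.

tangent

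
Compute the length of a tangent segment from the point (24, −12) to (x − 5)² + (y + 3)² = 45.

√397

Centre (5, −3), r² = 45. |PO|² = (19)² + (−9)² = 442.
Power of the point: PT² = |PO|² − r² = 397, so PT = √397.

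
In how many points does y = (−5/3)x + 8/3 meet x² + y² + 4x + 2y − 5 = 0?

0

Centre (−2, −1), r² = 10. Distance² from centre to line = (−21)²/34 = 441/34.
Since d² > r², the line lies outside the circle.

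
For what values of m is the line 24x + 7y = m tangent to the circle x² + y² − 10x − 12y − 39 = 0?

m = −88 or m = 412

The line touches the circle iff its distance from (5, 6) is 10:
|24·5 + 7·6 − m| / √625 = 10
|m − (162)| = 10·25, so m = 412 or m = −88.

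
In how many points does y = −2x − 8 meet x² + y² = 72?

2

Centre (0, 0), r² = 72. Distance² from centre to line = (8)²/5 = 64/5.
Since d² < r², the line cuts the circle twice.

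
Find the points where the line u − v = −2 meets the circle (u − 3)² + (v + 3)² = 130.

(−8, −6) and (6, 8)

Express v = u + 2 and substitute into the circle:
2u² + 4u − 96 = 0  ⟹  u² + 2u − 48 = 0
u = 6 or u = −8, giving (6, 8) and (−8, −6).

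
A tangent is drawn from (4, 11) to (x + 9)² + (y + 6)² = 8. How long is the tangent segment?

15√2

Centre (−9, −6), r² = 8. |PO|² = (13)² + (17)² = 458.
Power of the point: PT² = |PO|² − r² = 450, so PT = 15√2.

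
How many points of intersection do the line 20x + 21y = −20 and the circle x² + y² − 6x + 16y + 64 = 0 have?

Substituting the line into the circle gives 841x² − 8566x + 21904 = 0.
Discriminant = (−8566)² − 4·841·(21904) = −308700 < 0.
No real roots: the line does not meet the circle.

0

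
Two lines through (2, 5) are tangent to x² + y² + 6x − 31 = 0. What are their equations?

3x + y = 11 and x + 3y = 17

A line y − (5) = m(x − (2)) is tangent when its distance from (−3, 0) is 2√10:
[m·(−5) − (−5)]² = 40(m² + 1)
3m² + 10m + 3 = 0, so m = −3 or m = −1/3.
With m = −3: 3x + y = 11. With m = −1/3: x + 3y = 17.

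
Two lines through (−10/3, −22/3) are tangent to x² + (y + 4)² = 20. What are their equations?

x + 2y = −18 and 2x + y = −14

Let a tangent through (−10/3, −22/3) have slope m. Its distance from (0, −4) must equal 2√5:
(10/3m − (10/3))² = 20(m² + 1)
2m² + 5m + 2 = 0, so m = −1/2 or m = −2.
Through (−10/3, −22/3) these give x + 2y = −18 and 2x + y = −14.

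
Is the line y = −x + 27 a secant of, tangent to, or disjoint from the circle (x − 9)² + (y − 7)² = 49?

disjoint

d² = (1·9 + 1·7 − (27))²/2 = 121/2; r² = 49.
Since d² > r², the line lies outside the circle.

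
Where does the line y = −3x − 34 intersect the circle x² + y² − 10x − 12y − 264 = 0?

(−13, 5) and (−10, −4)

Express y = −3x − 34 and substitute into the circle:
10x² + 230x + 1300 = 0  ⟹  x² + 23x + 130 = 0
x = −10 or x = −13, giving (−10, −4) and (−13, 5).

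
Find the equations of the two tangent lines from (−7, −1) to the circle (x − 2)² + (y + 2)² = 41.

4x − 5y = −23 and 5x + 4y = −39

Write the tangent as mx − y + (−1 − m·(−7)) = 0 and set its distance from the centre to √41:
[m·(9) − (−1)]² = 41(m² + 1)
20m² + 9m − 20 = 0, so m = 4/5 or m = −5/4.
Through (−7, −1) these give 4x − 5y = −23 and 5x + 4y = −39.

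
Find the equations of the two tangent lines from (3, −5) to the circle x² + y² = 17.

A line y − (−5) = m(x − (3)) is tangent when its distance from (0, 0) is √17:
[m·(−3) − (5)]² = 17(m² + 1)
4m² − 15m − 4 = 0, so m = −1/4 or m = 4.
Through (3, −5) these give x + 4y = −17 and 4x − y = 17.

x + 4y = −17 and 4x − y = 17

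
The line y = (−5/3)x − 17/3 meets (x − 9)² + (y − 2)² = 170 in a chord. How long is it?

2√34

From the line, y = (−17 − 5x)/3. Substituting:
34x² + 68x − 272 = 0  ⟹  x² + 2x − 8 = 0
x = 2 or x = −4, giving (2, −9) and (−4, 1).
|(2, −9) − (−4, 1)| = √((6)² + (−10)²) = 2√34.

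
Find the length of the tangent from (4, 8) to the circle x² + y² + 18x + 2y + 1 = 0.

Centre (−9, −1), r² = 81. |PO|² = (13)² + (9)² = 250.
Power of the point: PT² = |PO|² − r² = 169, so PT = 13.

13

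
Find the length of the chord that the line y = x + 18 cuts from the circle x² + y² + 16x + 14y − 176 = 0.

Substitute y = x + 18:
2x² + 66x + 400 = 0  ⟹  x² + 33x + 200 = 0
x = −8 or x = −25, giving (−8, 10) and (−25, −7).
Chord length = distance between (−8, 10) and (−25, −7) = √578 = 17√2.

17√2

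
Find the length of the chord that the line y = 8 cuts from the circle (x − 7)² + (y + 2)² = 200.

20

From the line, y = 8. Substituting:
x² − 14x − 51 = 0
x = 17 or x = −3, giving (17, 8) and (−3, 8).
Chord length = distance between (17, 8) and (−3, 8) = √400 = 20.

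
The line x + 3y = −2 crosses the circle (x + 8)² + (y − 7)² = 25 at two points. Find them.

Express y = (−2 − x)/3 and substitute into the circle:
10x² + 190x + 880 = 0  ⟹  x² + 19x + 88 = 0
x = −8 or x = −11, giving (−8, 2) and (−11, 3).

(−11, 3) and (−8, 2)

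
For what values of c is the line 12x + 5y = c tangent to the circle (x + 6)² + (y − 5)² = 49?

c = −138 or c = 44

The line touches the circle iff its distance from (−6, 5) is 7:
|12·(−6) + 5·5 − c| / √169 = 7
|c − (−47)| = 7·13, so c = 44 or c = −138.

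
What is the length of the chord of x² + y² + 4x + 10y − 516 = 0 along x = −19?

32

The distance from (−2, −5) to the line is 17, and r² = 545.
Half the chord is √(r² − d²) = √(256), so the full chord is 32.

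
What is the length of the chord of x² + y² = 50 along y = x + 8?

The distance from (0, 0) to the line is 8/√2, and r² = 50.
Half the chord is √(r² − d²) = √(18), so the full chord is 6√2.

6√2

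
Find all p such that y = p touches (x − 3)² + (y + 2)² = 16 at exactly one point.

Tangency holds when the distance from the centre (3, −2) to the line equals the radius 4:
|0·3 + 1·(−2) − p| / √1 = 4
|p − (−2)| = 4, so p = 2 or p = −6.

p = −6 or p = 2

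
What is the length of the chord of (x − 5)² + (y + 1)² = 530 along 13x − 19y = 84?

Substitute y = (−84 + 13x)/19:
530x² − 5300x − 178080 = 0  ⟹  x² − 10x − 336 = 0
x = 24 or x = −14, giving (24, 12) and (−14, −14).
Chord length = distance between (24, 12) and (−14, −14) = √2120 = 2√530.

2√530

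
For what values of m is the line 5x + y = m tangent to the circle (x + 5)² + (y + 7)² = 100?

The line touches the circle iff its distance from (−5, −7) is 10:
|5·(−5) + 1·(−7) − m| / √26 = 10
|m − (−32)| = 10√26.

m = −32 ± 10√26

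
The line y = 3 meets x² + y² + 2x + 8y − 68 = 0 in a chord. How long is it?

Centre (−1, −4), r² = 85. Perpendicular distance d from centre to line = |−7| / √1 = 7.
Half the chord is √(r² − d²) = √(36), so the full chord is 12.

12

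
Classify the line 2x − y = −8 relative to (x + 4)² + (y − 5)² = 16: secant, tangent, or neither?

secant

Substituting the line into the circle gives 5x² + 20x + 9 = 0.
Discriminant = (20)² − 4·5·(9) = 220 > 0.
Two real roots: the line is a secant.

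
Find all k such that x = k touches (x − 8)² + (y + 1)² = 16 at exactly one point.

For a tangent, require d(centre, line) = r = 4.
|1·8 + 0·(−1) − k| / √1 = 4
|k − (8)| = 4, so k = 12 or k = 4.

k = 4 or k = 12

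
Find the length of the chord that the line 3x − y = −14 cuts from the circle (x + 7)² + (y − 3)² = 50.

4√10

The distance from (−7, 3) to the line is 10/√10, and r² = 50.
Half the chord is √(r² − d²) = √(40), so the full chord is 4√10.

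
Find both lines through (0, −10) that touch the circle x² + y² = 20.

Write the tangent as mx − y + (−10 − m·(0)) = 0 and set its distance from the centre to 2√5:
[m·(0) − (10)]² = 20(m² + 1)
m² − 4 = 0, so m = 2 or m = −2.
With m = 2: 2x − y = 10. With m = −2: 2x + y = −10.

2x − y = 10 and 2x + y = −10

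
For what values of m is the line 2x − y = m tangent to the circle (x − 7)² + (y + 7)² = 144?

Tangency holds when the distance from the centre (7, −7) to the line equals the radius 12:
|2·7 − 1·(−7) − m| / √5 = 12
|m − (21)| = 12√5.

m = 21 ± 12√5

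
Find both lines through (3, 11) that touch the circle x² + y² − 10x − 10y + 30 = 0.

Write the tangent as mx − y + (11 − m·(3)) = 0 and set its distance from the centre to 2√5:
[m·(2) − (−6)]² = 20(m² + 1)
2m² − 3m − 2 = 0, so m = 2 or m = −1/2.
Through (3, 11) these give 2x − y = −5 and x + 2y = 25.

2x − y = −5 and x + 2y = 25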